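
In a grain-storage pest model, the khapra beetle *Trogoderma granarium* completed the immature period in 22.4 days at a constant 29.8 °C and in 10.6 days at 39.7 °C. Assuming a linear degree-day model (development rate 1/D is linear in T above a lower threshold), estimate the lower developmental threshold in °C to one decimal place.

20.9 °C

Equal thermal constants: D₁(T₁ − T_b) = D₂(T₂ − T_b).
22.4·(29.8 − T_b) = 10.6·(39.7 − T_b)
T_b = (22.4·29.8 − 10.6·39.7) / (22.4 − 10.6) = 246.70 / 11.8 = 20.907 °C ≈ 20.9 °C.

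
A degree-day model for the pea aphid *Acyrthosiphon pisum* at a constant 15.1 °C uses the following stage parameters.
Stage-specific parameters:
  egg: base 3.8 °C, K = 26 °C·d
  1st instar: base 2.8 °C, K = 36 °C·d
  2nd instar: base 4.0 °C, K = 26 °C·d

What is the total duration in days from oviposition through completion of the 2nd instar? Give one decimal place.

7.6 days

egg: 26 / (15.1 − 3.8) = 26 / 11.3 = 2.301 d.
1st instar: 36 / (15.1 − 2.8) = 36 / 12.3 = 2.927 d.
2nd instar: 26 / (15.1 − 4.0) = 26 / 11.1 = 2.342 d.
Sum = 7.570 ≈ 7.6 days.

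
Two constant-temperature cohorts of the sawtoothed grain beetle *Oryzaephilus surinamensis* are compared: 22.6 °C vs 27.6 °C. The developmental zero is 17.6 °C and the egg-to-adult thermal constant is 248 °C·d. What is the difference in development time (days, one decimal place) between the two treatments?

24.8 days

At 22.6 °C: 248 / (22.6 − 17.6) = 248 / 5.0 = 49.600 d.
At 27.6 °C: 248 / (27.6 − 17.6) = 248 / 10.0 = 24.800 d.
Difference = |49.600 − 24.800| = 24.800 ≈ 24.8 days.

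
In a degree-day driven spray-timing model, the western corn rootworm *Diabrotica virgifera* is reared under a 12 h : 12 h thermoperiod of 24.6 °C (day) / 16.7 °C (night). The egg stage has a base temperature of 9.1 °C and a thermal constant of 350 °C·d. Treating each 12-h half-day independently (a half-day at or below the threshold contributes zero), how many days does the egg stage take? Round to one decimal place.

Day half: max(0, 24.6 − 9.1) × 0.5 = 15.5 × 0.5 = 7.75 DD.
Night half: max(0, 16.7 − 9.1) × 0.5 = 7.6 × 0.5 = 3.80 DD.
Per 24 h: 11.55 DD/day.
Duration = 350 / 11.55 = 30.303 ≈ 30.3 days.

30.3 days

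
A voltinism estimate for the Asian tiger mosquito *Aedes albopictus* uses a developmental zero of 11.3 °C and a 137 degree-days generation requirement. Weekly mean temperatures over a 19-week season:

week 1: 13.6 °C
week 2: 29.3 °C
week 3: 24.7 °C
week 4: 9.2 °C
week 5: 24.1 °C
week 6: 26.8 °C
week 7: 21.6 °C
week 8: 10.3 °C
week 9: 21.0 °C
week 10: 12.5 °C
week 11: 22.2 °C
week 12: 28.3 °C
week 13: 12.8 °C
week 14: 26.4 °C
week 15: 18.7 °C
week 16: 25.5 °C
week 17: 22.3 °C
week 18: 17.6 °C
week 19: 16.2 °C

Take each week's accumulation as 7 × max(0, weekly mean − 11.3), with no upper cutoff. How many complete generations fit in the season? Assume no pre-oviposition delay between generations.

Weekly DD (7 × max(0, T̄ − 11.3)): 16.1, 126.0, 93.8, 0.0, 89.6, 108.5, 72.1, 0.0, 67.9, 8.4, 76.3, 119.0, 10.5, 105.7, 51.8, 99.4, 77.0, 44.1, 34.3.
Season total = 1200.5 DD.
Complete generations = ⌊1200.5 / 137⌋ = 8.

8 generations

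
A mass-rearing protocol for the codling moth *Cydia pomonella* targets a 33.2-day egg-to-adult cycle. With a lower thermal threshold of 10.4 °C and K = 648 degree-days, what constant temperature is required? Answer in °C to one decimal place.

Required daily accumulation = 648 / 33.2 = 19.518 DD/day.
T = T_base + 19.518 = 10.4 + 19.518 = 29.918 ≈ 29.9 °C.

29.9 °C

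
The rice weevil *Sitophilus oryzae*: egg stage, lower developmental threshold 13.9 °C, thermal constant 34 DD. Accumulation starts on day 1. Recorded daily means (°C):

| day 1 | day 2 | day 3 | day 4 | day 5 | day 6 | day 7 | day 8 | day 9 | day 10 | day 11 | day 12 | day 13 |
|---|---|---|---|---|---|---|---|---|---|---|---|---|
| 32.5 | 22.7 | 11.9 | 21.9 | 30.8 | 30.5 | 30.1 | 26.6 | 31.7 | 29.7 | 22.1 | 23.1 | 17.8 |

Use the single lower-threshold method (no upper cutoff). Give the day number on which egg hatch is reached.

Daily DD above 13.9 °C: 18.6, 8.8, 0.0, 8.0, 16.9, 16.6, 16.2, 12.7, 17.8, 15.8, 8.2, 9.2, 3.9.
Cumulative: 18.6, 27.4, 27.4, 35.4, 52.3, 68.9, 85.1, 97.8, 115.6, 131.4, 139.6, 148.8, 152.7.
The total first reaches 34 DD on day 4.

day 4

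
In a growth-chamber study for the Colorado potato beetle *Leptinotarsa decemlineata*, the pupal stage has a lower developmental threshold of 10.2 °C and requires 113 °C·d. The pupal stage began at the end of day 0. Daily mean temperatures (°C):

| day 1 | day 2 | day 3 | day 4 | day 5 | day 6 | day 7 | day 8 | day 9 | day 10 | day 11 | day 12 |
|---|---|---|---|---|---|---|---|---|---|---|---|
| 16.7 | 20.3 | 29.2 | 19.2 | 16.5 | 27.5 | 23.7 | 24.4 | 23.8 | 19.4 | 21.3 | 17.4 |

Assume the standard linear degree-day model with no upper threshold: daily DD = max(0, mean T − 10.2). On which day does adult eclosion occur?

Daily DD above 10.2 °C: 6.5, 10.1, 19.0, 9.0, 6.3, 17.3, 13.5, 14.2, 13.6, 9.2, 11.1, 7.2.
Cumulative: 6.5, 16.6, 35.6, 44.6, 50.9, 68.2, 81.7, 95.9, 109.5, 118.7, 129.8, 137.0.
The total first reaches 113 DD on day 10.

day 10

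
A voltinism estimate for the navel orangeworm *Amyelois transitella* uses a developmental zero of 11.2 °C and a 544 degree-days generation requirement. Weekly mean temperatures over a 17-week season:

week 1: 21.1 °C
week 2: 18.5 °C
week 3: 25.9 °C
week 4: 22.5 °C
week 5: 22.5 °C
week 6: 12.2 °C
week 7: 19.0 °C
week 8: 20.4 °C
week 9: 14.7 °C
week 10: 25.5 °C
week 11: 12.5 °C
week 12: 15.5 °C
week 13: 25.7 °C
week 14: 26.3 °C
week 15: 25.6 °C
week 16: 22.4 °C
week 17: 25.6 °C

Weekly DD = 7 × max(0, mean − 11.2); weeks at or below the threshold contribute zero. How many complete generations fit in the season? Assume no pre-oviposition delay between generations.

Weekly DD (7 × max(0, T̄ − 11.2)): 69.3, 51.1, 102.9, 79.1, 79.1, 7.0, 54.6, 64.4, 24.5, 100.1, 9.1, 30.1, 101.5, 105.7, 100.8, 78.4, 100.8.
Season total = 1158.5 DD.
Complete generations = ⌊1158.5 / 544⌋ = 2.

2 generations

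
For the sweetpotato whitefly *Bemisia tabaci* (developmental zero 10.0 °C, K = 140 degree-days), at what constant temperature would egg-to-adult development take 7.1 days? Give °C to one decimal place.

29.7 °C

Required daily accumulation = 140 / 7.1 = 19.718 DD/day.
T = T_base + 19.718 = 10.0 + 19.718 = 29.718 ≈ 29.7 °C.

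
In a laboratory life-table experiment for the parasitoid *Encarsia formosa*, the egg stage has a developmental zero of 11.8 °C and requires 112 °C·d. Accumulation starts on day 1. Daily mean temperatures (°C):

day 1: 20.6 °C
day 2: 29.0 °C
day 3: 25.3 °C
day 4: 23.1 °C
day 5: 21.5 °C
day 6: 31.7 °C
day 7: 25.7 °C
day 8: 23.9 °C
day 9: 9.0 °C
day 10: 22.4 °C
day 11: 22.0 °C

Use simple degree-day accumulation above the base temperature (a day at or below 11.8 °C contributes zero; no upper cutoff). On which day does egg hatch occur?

day 10

Daily DD above 11.8 °C: 8.8, 17.2, 13.5, 11.3, 9.7, 19.9, 13.9, 12.1, 0.0, 10.6, 10.2.
Cumulative: 8.8, 26.0, 39.5, 50.8, 60.5, 80.4, 94.3, 106.4, 106.4, 117.0, 127.2.
The total first reaches 112 DD on day 10.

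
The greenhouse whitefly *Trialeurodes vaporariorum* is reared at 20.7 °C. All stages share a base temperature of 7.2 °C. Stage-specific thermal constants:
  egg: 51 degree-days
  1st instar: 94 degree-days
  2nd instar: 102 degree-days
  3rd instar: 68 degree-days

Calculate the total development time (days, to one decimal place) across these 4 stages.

23.3 days

Daily accumulation at 20.7 °C = 20.7 − 7.2 = 13.5 DD/day.
Total K = 51 + 94 + 102 + 68 = 315 DD.
Total duration = 315 / 13.5 = 23.333 ≈ 23.3 days.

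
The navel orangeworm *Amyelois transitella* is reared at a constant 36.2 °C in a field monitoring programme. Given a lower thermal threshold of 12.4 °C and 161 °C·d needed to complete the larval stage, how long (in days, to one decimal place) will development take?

6.8 days

Daily accumulation = 36.2 − 12.4 = 23.8 DD/day.
Duration = 161 / 23.8 = 6.765 ≈ 6.8 days.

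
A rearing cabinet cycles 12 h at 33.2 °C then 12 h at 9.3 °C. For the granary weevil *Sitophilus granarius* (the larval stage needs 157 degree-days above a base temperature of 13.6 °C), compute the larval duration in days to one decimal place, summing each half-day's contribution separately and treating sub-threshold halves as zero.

Day half: max(0, 33.2 − 13.6) × 0.5 = 19.6 × 0.5 = 9.80 DD.
Night half: max(0, 9.3 − 13.6) × 0.5 = 0.0 × 0.5 = 0.00 DD.
Per 24 h: 9.80 DD/day.
Duration = 157 / 9.80 = 16.020 ≈ 16.0 days.

16.0 days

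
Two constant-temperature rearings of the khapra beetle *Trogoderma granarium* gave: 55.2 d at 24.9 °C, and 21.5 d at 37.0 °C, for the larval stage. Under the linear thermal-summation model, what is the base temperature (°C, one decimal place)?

17.2 °C

Under the model K = D·(T − T_b), so D₁·(T₁ − T_b) = D₂·(T₂ − T_b).
55.2·(24.9 − T_b) = 21.5·(37.0 − T_b)
T_b = (55.2·24.9 − 21.5·37.0) / (55.2 − 21.5) = 578.98 / 33.7 = 17.180 °C ≈ 17.2 °C.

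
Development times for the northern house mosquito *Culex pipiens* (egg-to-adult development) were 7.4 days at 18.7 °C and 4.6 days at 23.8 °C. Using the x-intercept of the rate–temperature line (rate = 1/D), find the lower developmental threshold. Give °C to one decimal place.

Under the model K = D·(T − T_b), so D₁·(T₁ − T_b) = D₂·(T₂ − T_b).
7.4·(18.7 − T_b) = 4.6·(23.8 − T_b)
T_b = (7.4·18.7 − 4.6·23.8) / (7.4 − 4.6) = 28.90 / 2.8 = 10.321 °C ≈ 10.3 °C.

10.3 °C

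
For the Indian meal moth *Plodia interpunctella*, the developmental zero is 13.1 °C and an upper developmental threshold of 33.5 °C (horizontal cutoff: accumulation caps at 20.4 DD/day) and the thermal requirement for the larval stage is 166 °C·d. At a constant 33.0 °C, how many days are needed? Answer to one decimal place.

8.3 days

Daily accumulation = 33.0 − 13.1 = 19.9 DD/day.
Duration = 166 / 19.9 = 8.342 ≈ 8.3 days.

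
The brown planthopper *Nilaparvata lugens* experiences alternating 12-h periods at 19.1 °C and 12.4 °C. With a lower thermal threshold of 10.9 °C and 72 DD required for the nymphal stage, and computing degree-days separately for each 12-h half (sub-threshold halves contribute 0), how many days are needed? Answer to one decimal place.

14.8 days

Day half: max(0, 19.1 − 10.9) × 0.5 = 8.2 × 0.5 = 4.10 DD.
Night half: max(0, 12.4 − 10.9) × 0.5 = 1.5 × 0.5 = 0.75 DD.
Per 24 h: 4.85 DD/day.
Duration = 72 / 4.85 = 14.845 ≈ 14.8 days.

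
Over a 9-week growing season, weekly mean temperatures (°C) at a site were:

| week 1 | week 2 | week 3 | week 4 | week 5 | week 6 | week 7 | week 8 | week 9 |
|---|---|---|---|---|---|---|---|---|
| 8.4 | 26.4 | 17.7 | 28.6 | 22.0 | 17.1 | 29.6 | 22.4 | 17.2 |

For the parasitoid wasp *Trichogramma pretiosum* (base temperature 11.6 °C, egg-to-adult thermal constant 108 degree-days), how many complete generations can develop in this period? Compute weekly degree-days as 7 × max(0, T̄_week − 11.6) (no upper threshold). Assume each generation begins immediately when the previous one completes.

5 generations

Weekly DD (7 × max(0, T̄ − 11.6)): 0.0, 103.6, 42.7, 119.0, 72.8, 38.5, 126.0, 75.6, 39.2.
Season total = 617.4 DD.
Complete generations = ⌊617.4 / 108⌋ = 5.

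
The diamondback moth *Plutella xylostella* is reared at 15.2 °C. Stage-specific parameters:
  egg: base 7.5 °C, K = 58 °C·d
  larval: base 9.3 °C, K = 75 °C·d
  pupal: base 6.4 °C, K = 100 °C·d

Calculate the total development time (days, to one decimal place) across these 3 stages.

31.6 days

egg: 58 / (15.2 − 7.5) = 58 / 7.7 = 7.532 d.
larval: 75 / (15.2 − 9.3) = 75 / 5.9 = 12.712 d.
pupal: 100 / (15.2 − 6.4) = 100 / 8.8 = 11.364 d.
Sum = 31.608 ≈ 31.6 days.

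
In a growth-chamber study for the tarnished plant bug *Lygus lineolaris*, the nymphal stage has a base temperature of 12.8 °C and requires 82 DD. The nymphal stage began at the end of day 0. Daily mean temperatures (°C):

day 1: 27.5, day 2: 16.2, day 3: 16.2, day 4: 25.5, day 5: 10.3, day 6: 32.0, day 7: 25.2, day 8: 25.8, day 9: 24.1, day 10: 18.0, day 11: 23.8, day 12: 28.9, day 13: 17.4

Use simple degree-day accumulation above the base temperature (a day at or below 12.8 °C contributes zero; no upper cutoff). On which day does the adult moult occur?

Daily DD above 12.8 °C: 14.7, 3.4, 3.4, 12.7, 0.0, 19.2, 12.4, 13.0, 11.3, 5.2, 11.0, 16.1, 4.6.
Cumulative: 14.7, 18.1, 21.5, 34.2, 34.2, 53.4, 65.8, 78.8, 90.1, 95.3, 106.3, 122.4, 127.0.
The total first reaches 82 DD on day 9.

day 9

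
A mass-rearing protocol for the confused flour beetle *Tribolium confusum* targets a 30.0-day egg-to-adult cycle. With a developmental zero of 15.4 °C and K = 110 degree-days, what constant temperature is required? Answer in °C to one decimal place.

19.1 °C

Required daily accumulation = 110 / 30.0 = 3.667 DD/day.
T = T_base + 3.667 = 15.4 + 3.667 = 19.067 ≈ 19.1 °C.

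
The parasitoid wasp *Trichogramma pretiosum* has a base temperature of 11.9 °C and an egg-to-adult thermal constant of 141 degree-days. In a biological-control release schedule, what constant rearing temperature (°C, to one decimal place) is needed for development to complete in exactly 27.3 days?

17.1 °C

Required daily accumulation = 141 / 27.3 = 5.165 DD/day.
T = T_base + 5.165 = 11.9 + 5.165 = 17.065 ≈ 17.1 °C.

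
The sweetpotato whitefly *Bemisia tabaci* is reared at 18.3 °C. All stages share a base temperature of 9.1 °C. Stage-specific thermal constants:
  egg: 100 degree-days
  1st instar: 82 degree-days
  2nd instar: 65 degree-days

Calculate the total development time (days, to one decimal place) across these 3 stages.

26.8 days

Daily accumulation at 18.3 °C = 18.3 − 9.1 = 9.2 DD/day.
Total K = 100 + 82 + 65 = 247 DD.
Total duration = 247 / 9.2 = 26.848 ≈ 26.8 days.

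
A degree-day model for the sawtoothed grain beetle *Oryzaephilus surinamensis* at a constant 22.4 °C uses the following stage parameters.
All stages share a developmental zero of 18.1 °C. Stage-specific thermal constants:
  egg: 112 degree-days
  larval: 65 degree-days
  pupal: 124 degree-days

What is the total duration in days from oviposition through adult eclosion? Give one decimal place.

Daily accumulation at 22.4 °C = 22.4 − 18.1 = 4.3 DD/day.
Total K = 112 + 65 + 124 = 301 DD.
Total duration = 301 / 4.3 = 70.000 ≈ 70.0 days.

70.0 days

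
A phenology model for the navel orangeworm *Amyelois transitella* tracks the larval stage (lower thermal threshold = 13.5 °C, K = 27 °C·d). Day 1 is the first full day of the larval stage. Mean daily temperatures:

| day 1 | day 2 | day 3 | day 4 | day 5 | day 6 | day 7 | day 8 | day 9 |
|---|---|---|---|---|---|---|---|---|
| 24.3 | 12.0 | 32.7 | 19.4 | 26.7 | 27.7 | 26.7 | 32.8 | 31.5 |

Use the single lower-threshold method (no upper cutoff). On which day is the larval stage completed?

Daily DD above 13.5 °C: 10.8, 0.0, 19.2, 5.9, 13.2, 14.2, 13.2, 19.3, 18.0.
Cumulative: 10.8, 10.8, 30.0, 35.9, 49.1, 63.3, 76.5, 95.8, 113.8.
The total first reaches 27 DD on day 3.

day 3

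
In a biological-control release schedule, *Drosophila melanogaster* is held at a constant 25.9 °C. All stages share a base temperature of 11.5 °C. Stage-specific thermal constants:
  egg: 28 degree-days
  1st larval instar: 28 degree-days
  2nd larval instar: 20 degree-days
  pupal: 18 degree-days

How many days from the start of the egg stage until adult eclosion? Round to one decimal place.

6.5 days

Daily accumulation at 25.9 °C = 25.9 − 11.5 = 14.4 DD/day.
Total K = 28 + 28 + 20 + 18 = 94 DD.
Total duration = 94 / 14.4 = 6.528 ≈ 6.5 days.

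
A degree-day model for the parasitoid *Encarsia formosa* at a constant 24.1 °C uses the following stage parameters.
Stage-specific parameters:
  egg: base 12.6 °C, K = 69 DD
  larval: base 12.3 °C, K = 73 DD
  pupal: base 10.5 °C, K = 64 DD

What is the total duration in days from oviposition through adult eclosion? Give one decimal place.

16.9 days

egg: 69 / (24.1 − 12.6) = 69 / 11.5 = 6.000 d.
larval: 73 / (24.1 − 12.3) = 73 / 11.8 = 6.186 d.
pupal: 64 / (24.1 − 10.5) = 64 / 13.6 = 4.706 d.
Sum = 16.892 ≈ 16.9 days.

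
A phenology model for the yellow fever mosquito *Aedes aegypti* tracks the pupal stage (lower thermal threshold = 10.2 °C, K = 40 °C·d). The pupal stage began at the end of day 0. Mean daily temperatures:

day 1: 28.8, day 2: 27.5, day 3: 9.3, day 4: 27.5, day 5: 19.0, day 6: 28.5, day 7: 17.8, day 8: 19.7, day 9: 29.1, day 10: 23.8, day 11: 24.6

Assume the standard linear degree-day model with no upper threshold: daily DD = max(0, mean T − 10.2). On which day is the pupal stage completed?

day 4

Daily DD above 10.2 °C: 18.6, 17.3, 0.0, 17.3, 8.8, 18.3, 7.6, 9.5, 18.9, 13.6, 14.4.
Cumulative: 18.6, 35.9, 35.9, 53.2, 62.0, 80.3, 87.9, 97.4, 116.3, 129.9, 144.3.
The total first reaches 40 DD on day 4.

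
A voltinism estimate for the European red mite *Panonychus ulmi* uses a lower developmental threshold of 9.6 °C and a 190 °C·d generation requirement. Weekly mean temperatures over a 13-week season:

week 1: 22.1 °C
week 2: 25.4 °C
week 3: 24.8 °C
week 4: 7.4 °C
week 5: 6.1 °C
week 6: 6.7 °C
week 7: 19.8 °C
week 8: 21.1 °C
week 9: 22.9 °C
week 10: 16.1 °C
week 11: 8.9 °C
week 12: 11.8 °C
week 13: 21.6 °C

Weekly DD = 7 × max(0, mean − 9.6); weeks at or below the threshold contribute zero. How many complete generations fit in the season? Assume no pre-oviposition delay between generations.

Weekly DD (7 × max(0, T̄ − 9.6)): 87.5, 110.6, 106.4, 0.0, 0.0, 0.0, 71.4, 80.5, 93.1, 45.5, 0.0, 15.4, 84.0.
Season total = 694.4 DD.
Complete generations = ⌊694.4 / 190⌋ = 3.

3 generations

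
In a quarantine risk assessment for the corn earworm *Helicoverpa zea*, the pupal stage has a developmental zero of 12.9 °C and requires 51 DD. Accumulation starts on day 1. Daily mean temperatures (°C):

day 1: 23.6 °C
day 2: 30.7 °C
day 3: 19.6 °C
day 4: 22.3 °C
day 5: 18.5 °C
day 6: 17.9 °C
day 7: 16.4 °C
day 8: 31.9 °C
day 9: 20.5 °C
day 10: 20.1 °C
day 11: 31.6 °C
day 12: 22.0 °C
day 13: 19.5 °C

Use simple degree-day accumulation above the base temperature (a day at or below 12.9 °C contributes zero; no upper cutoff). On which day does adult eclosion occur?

day 6

Daily DD above 12.9 °C: 10.7, 17.8, 6.7, 9.4, 5.6, 5.0, 3.5, 19.0, 7.6, 7.2, 18.7, 9.1, 6.6.
Cumulative: 10.7, 28.5, 35.2, 44.6, 50.2, 55.2, 58.7, 77.7, 85.3, 92.5, 111.2, 120.3, 126.9.
The total first reaches 51 DD on day 6.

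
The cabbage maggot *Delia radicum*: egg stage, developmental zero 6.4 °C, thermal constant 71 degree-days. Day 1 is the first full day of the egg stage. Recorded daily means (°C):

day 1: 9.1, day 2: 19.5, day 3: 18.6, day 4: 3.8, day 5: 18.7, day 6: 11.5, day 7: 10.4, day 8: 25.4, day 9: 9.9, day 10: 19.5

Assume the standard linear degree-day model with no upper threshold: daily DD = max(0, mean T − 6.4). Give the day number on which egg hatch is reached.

day 9

Daily DD above 6.4 °C: 2.7, 13.1, 12.2, 0.0, 12.3, 5.1, 4.0, 19.0, 3.5, 13.1.
Cumulative: 2.7, 15.8, 28.0, 28.0, 40.3, 45.4, 49.4, 68.4, 71.9, 85.0.
The total first reaches 71 DD on day 9.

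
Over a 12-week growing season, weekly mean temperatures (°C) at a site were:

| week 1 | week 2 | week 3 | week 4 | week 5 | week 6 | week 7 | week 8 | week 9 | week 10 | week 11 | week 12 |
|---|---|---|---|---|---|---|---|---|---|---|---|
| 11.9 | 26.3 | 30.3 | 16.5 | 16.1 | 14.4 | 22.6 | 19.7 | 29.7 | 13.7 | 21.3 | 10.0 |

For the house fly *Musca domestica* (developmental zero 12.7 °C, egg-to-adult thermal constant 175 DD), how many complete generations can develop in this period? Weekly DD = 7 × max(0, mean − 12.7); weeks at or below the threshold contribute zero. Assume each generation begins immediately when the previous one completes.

3 generations

Weekly DD (7 × max(0, T̄ − 12.7)): 0.0, 95.2, 123.2, 26.6, 23.8, 11.9, 69.3, 49.0, 119.0, 7.0, 60.2, 0.0.
Season total = 585.2 DD.
Complete generations = ⌊585.2 / 175⌋ = 3.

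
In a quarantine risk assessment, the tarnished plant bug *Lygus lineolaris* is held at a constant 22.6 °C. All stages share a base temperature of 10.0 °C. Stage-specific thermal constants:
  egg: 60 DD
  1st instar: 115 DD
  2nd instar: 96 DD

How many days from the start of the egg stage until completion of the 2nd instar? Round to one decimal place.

21.5 days

Daily accumulation at 22.6 °C = 22.6 − 10.0 = 12.6 DD/day.
Total K = 60 + 115 + 96 = 271 DD.
Total duration = 271 / 12.6 = 21.508 ≈ 21.5 days.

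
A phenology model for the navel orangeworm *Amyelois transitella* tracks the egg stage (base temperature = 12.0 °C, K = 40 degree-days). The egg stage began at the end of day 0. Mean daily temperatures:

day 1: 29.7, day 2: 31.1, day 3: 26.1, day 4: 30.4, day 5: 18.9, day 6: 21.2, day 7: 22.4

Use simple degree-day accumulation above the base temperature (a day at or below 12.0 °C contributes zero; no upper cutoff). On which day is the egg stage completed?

Daily DD above 12.0 °C: 17.7, 19.1, 14.1, 18.4, 6.9, 9.2, 10.4.
Cumulative: 17.7, 36.8, 50.9, 69.3, 76.2, 85.4, 95.8.
The total first reaches 40 DD on day 3.

day 3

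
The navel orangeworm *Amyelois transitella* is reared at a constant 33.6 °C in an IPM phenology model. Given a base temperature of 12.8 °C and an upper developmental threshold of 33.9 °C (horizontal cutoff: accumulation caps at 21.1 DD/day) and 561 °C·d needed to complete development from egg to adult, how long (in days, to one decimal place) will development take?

Daily accumulation = 33.6 − 12.8 = 20.8 DD/day.
Duration = 561 / 20.8 = 26.971 ≈ 27.0 days.

27.0 days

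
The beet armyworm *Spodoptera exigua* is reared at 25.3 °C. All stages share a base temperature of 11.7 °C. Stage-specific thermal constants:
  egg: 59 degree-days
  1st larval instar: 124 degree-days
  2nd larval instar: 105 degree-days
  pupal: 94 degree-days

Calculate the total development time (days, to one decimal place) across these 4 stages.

Daily accumulation at 25.3 °C = 25.3 − 11.7 = 13.6 DD/day.
Total K = 59 + 124 + 105 + 94 = 382 DD.
Total duration = 382 / 13.6 = 28.088 ≈ 28.1 days.

28.1 days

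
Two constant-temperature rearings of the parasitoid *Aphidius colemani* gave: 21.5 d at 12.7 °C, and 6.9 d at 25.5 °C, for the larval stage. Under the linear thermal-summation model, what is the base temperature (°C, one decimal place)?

Linear rate model ⇒ the product D·(T − T_b) is constant across temperatures.
21.5·(12.7 − T_b) = 6.9·(25.5 − T_b)
T_b = (21.5·12.7 − 6.9·25.5) / (21.5 − 6.9) = 97.10 / 14.6 = 6.651 °C ≈ 6.7 °C.

6.7 °C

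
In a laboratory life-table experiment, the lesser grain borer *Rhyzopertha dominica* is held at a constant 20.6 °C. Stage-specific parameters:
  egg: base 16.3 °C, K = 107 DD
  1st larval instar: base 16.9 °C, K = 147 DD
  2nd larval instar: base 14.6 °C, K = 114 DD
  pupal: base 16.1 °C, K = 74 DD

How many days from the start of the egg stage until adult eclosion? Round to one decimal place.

egg: 107 / (20.6 − 16.3) = 107 / 4.3 = 24.884 d.
1st larval instar: 147 / (20.6 − 16.9) = 147 / 3.7 = 39.730 d.
2nd larval instar: 114 / (20.6 − 14.6) = 114 / 6.0 = 19.000 d.
pupal: 74 / (20.6 − 16.1) = 74 / 4.5 = 16.444 d.
Sum = 100.058 ≈ 100.1 days.

100.1 days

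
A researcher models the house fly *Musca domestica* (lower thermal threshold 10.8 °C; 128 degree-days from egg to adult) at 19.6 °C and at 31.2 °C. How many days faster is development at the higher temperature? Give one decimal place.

8.3 days

At 19.6 °C: 128 / (19.6 − 10.8) = 128 / 8.8 = 14.545 d.
At 31.2 °C: 128 / (31.2 − 10.8) = 128 / 20.4 = 6.275 d.
Difference = |14.545 − 6.275| = 8.271 ≈ 8.3 days.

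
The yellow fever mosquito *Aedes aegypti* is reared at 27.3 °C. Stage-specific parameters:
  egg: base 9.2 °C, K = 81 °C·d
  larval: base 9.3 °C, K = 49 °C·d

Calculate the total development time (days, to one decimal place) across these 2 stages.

egg: 81 / (27.3 − 9.2) = 81 / 18.1 = 4.475 d.
larval: 49 / (27.3 − 9.3) = 49 / 18.0 = 2.722 d.
Sum = 7.197 ≈ 7.2 days.

7.2 days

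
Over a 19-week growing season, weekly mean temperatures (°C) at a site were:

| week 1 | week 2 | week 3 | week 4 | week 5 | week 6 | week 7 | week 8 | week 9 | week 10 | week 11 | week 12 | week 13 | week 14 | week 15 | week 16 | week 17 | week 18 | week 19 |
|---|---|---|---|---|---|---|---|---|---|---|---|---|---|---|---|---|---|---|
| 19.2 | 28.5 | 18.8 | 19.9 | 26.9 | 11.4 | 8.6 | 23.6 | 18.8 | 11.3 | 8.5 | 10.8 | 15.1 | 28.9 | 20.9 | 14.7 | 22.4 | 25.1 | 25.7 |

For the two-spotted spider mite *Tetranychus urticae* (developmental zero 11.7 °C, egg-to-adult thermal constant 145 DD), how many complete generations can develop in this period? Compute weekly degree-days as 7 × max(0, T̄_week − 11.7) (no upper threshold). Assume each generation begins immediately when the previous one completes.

Weekly DD (7 × max(0, T̄ − 11.7)): 52.5, 117.6, 49.7, 57.4, 106.4, 0.0, 0.0, 83.3, 49.7, 0.0, 0.0, 0.0, 23.8, 120.4, 64.4, 21.0, 74.9, 93.8, 98.0.
Season total = 1012.9 DD.
Complete generations = ⌊1012.9 / 145⌋ = 6.

6 generations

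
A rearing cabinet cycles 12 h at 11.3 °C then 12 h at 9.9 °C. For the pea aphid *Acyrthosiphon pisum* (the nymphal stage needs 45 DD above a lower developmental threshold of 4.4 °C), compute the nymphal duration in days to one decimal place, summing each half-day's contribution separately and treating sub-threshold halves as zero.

7.3 days

Day half: max(0, 11.3 − 4.4) × 0.5 = 6.9 × 0.5 = 3.45 DD.
Night half: max(0, 9.9 − 4.4) × 0.5 = 5.5 × 0.5 = 2.75 DD.
Per 24 h: 6.20 DD/day.
Duration = 45 / 6.20 = 7.258 ≈ 7.3 days.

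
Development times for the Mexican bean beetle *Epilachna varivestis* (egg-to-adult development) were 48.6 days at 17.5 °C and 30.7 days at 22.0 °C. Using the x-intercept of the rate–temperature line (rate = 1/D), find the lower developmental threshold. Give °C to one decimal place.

Linear rate model ⇒ the product D·(T − T_b) is constant across temperatures.
48.6·(17.5 − T_b) = 30.7·(22.0 − T_b)
T_b = (48.6·17.5 − 30.7·22.0) / (48.6 − 30.7) = 175.10 / 17.9 = 9.782 °C ≈ 9.8 °C.

9.8 °C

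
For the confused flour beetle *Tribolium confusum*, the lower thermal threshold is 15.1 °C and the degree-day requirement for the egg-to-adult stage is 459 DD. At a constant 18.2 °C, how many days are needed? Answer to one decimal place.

148.1 days

Daily accumulation = 18.2 − 15.1 = 3.1 DD/day.
Duration = 459 / 3.1 = 148.065 ≈ 148.1 days.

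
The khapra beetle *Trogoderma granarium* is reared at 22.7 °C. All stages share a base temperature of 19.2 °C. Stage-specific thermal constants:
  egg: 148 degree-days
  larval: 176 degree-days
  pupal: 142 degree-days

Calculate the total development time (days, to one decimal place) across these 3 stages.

133.1 days

Daily accumulation at 22.7 °C = 22.7 − 19.2 = 3.5 DD/day.
Total K = 148 + 176 + 142 = 466 DD.
Total duration = 466 / 3.5 = 133.143 ≈ 133.1 days.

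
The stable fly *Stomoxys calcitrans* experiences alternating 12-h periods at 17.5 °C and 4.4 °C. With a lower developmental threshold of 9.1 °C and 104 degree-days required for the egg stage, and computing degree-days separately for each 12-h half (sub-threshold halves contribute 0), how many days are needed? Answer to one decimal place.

Day half: max(0, 17.5 − 9.1) × 0.5 = 8.4 × 0.5 = 4.20 DD.
Night half: max(0, 4.4 − 9.1) × 0.5 = 0.0 × 0.5 = 0.00 DD.
Per 24 h: 4.20 DD/day.
Duration = 104 / 4.20 = 24.762 ≈ 24.8 days.

24.8 days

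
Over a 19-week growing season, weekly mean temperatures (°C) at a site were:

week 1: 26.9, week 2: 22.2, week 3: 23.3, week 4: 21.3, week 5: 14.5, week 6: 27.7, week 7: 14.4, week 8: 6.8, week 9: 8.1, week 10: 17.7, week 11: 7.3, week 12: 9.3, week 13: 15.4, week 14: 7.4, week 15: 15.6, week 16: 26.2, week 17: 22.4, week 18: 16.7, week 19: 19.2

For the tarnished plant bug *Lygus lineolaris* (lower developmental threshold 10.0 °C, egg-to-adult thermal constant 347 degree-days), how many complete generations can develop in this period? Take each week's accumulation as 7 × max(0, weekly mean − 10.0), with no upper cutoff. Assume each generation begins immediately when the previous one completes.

Weekly DD (7 × max(0, T̄ − 10.0)): 118.3, 85.4, 93.1, 79.1, 31.5, 123.9, 30.8, 0.0, 0.0, 53.9, 0.0, 0.0, 37.8, 0.0, 39.2, 113.4, 86.8, 46.9, 64.4.
Season total = 1004.5 DD.
Complete generations = ⌊1004.5 / 347⌋ = 2.

2 generations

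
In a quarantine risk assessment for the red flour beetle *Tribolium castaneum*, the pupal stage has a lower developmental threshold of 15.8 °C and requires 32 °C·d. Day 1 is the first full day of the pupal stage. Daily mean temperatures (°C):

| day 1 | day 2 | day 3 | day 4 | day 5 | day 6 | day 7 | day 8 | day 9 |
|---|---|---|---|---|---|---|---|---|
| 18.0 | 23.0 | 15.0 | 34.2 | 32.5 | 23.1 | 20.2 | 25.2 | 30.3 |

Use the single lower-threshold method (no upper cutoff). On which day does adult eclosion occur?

Daily DD above 15.8 °C: 2.2, 7.2, 0.0, 18.4, 16.7, 7.3, 4.4, 9.4, 14.5.
Cumulative: 2.2, 9.4, 9.4, 27.8, 44.5, 51.8, 56.2, 65.6, 80.1.
The total first reaches 32 DD on day 5.

day 5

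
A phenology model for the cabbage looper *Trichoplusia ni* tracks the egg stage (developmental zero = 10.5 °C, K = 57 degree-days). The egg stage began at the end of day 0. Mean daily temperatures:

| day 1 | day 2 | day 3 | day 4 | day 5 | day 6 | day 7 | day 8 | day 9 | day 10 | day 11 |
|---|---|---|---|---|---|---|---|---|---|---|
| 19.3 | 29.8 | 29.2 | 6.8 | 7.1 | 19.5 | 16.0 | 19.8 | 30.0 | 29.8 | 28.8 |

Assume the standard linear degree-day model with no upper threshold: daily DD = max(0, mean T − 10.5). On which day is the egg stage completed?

day 7

Daily DD above 10.5 °C: 8.8, 19.3, 18.7, 0.0, 0.0, 9.0, 5.5, 9.3, 19.5, 19.3, 18.3.
Cumulative: 8.8, 28.1, 46.8, 46.8, 46.8, 55.8, 61.3, 70.6, 90.1, 109.4, 127.7.
The total first reaches 57 DD on day 7.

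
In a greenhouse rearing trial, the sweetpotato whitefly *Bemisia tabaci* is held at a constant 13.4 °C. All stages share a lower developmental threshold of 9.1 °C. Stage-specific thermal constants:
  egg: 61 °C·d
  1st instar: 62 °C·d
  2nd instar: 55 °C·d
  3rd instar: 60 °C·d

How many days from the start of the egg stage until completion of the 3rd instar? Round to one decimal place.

Daily accumulation at 13.4 °C = 13.4 − 9.1 = 4.3 DD/day.
Total K = 61 + 62 + 55 + 60 = 238 DD.
Total duration = 238 / 4.3 = 55.349 ≈ 55.3 days.

55.3 days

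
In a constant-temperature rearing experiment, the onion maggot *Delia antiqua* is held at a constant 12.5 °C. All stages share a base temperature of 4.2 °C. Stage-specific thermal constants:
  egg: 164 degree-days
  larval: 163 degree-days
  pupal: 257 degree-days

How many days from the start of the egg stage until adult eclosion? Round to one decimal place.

Daily accumulation at 12.5 °C = 12.5 − 4.2 = 8.3 DD/day.
Total K = 164 + 163 + 257 = 584 DD.
Total duration = 584 / 8.3 = 70.361 ≈ 70.4 days.

70.4 days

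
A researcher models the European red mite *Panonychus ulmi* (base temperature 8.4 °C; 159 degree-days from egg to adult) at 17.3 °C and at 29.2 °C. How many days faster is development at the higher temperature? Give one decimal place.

At 17.3 °C: 159 / (17.3 − 8.4) = 159 / 8.9 = 17.865 d.
At 29.2 °C: 159 / (29.2 − 8.4) = 159 / 20.8 = 7.644 d.
Difference = |17.865 − 7.644| = 10.221 ≈ 10.2 days.

10.2 days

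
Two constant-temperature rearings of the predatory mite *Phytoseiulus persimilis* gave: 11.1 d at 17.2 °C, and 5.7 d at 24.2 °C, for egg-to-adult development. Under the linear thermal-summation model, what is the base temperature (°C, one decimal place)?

9.8 °C

Linear rate model ⇒ the product D·(T − T_b) is constant across temperatures.
11.1·(17.2 − T_b) = 5.7·(24.2 − T_b)
T_b = (11.1·17.2 − 5.7·24.2) / (11.1 − 5.7) = 52.98 / 5.4 = 9.811 °C ≈ 9.8 °C.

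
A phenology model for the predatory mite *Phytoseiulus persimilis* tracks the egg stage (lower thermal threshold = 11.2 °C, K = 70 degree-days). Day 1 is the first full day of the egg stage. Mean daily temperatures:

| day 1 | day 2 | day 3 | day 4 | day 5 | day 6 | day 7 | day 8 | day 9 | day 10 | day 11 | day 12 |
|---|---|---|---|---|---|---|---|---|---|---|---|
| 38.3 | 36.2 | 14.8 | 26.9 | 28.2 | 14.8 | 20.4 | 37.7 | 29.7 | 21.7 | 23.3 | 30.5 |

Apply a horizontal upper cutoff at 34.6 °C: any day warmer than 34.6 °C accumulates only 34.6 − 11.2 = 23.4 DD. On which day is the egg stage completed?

day 5

Daily DD above 11.2 °C (capped at 23.4): 23.4, 23.4, 3.6, 15.7, 17.0, 3.6, 9.2, 23.4, 18.5, 10.5, 12.1, 19.3.
Cumulative: 23.4, 46.8, 50.4, 66.1, 83.1, 86.7, 95.9, 119.3, 137.8, 148.3, 160.4, 179.7.
The total first reaches 70 DD on day 5.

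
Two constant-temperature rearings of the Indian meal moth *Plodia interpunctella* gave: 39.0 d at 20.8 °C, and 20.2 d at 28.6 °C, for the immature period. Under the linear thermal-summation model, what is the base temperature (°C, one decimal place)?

Under the model K = D·(T − T_b), so D₁·(T₁ − T_b) = D₂·(T₂ − T_b).
39.0·(20.8 − T_b) = 20.2·(28.6 − T_b)
T_b = (39.0·20.8 − 20.2·28.6) / (39.0 − 20.2) = 233.48 / 18.8 = 12.419 °C ≈ 12.4 °C.

12.4 °C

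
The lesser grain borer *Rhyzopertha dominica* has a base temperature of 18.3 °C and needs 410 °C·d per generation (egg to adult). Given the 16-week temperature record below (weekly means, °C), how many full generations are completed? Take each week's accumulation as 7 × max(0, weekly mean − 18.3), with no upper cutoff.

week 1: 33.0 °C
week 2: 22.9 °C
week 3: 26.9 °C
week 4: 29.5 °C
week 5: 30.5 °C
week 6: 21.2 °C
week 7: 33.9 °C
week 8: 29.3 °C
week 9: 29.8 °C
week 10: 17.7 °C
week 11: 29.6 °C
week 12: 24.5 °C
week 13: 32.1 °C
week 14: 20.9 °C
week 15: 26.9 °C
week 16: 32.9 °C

2 generations

Weekly DD (7 × max(0, T̄ − 18.3)): 102.9, 32.2, 60.2, 78.4, 85.4, 20.3, 109.2, 77.0, 80.5, 0.0, 79.1, 43.4, 96.6, 18.2, 60.2, 102.2.
Season total = 1045.8 DD.
Complete generations = ⌊1045.8 / 410⌋ = 2.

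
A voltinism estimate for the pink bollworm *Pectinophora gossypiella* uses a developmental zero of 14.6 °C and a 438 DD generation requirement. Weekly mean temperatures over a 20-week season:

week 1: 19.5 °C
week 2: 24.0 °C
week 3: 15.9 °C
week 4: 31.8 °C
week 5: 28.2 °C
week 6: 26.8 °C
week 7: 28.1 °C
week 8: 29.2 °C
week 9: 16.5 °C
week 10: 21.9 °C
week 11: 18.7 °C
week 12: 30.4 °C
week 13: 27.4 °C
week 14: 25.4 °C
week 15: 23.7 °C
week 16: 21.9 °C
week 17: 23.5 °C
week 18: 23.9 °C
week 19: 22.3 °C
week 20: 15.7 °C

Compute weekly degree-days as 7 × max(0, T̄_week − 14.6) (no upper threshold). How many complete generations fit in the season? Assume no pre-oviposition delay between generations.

2 generations

Weekly DD (7 × max(0, T̄ − 14.6)): 34.3, 65.8, 9.1, 120.4, 95.2, 85.4, 94.5, 102.2, 13.3, 51.1, 28.7, 110.6, 89.6, 75.6, 63.7, 51.1, 62.3, 65.1, 53.9, 7.7.
Season total = 1279.6 DD.
Complete generations = ⌊1279.6 / 438⌋ = 2.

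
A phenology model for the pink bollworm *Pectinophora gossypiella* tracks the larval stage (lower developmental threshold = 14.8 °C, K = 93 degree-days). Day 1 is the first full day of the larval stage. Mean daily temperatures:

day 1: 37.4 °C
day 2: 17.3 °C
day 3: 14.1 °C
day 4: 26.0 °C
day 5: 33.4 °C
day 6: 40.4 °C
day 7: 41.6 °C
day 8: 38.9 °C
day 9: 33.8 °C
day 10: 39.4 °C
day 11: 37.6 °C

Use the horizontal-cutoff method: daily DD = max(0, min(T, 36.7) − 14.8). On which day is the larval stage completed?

Daily DD above 14.8 °C (capped at 21.9): 21.9, 2.5, 0.0, 11.2, 18.6, 21.9, 21.9, 21.9, 19.0, 21.9, 21.9.
Cumulative: 21.9, 24.4, 24.4, 35.6, 54.2, 76.1, 98.0, 119.9, 138.9, 160.8, 182.7.
The total first reaches 93 DD on day 7.

day 7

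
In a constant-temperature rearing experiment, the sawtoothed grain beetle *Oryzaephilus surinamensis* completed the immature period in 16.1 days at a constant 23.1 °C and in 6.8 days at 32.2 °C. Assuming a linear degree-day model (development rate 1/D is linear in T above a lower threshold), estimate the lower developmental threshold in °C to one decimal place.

Equal thermal constants: D₁(T₁ − T_b) = D₂(T₂ − T_b).
16.1·(23.1 − T_b) = 6.8·(32.2 − T_b)
T_b = (16.1·23.1 − 6.8·32.2) / (16.1 − 6.8) = 152.95 / 9.3 = 16.446 °C ≈ 16.4 °C.

16.4 °C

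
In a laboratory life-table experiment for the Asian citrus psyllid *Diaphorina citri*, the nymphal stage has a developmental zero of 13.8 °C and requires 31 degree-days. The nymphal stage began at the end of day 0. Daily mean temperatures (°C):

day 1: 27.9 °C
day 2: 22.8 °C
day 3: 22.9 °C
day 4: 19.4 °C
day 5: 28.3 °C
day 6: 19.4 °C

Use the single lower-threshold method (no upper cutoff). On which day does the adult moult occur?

Daily DD above 13.8 °C: 14.1, 9.0, 9.1, 5.6, 14.5, 5.6.
Cumulative: 14.1, 23.1, 32.2, 37.8, 52.3, 57.9.
The total first reaches 31 DD on day 3.

day 3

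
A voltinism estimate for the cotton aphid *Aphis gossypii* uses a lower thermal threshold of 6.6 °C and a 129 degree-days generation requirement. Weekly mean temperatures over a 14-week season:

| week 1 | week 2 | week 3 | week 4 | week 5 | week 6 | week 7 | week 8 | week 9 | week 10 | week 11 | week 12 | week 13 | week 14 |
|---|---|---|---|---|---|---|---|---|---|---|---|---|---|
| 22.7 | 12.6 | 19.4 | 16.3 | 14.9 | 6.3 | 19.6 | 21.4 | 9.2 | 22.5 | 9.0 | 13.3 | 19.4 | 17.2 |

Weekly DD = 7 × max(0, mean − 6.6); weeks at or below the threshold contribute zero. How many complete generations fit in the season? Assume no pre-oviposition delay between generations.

Weekly DD (7 × max(0, T̄ − 6.6)): 112.7, 42.0, 89.6, 67.9, 58.1, 0.0, 91.0, 103.6, 18.2, 111.3, 16.8, 46.9, 89.6, 74.2.
Season total = 921.9 DD.
Complete generations = ⌊921.9 / 129⌋ = 7.

7 generations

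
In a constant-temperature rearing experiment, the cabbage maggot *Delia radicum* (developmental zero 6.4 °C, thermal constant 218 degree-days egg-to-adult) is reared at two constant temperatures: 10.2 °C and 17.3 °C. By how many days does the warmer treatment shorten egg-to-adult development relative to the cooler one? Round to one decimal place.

At 10.2 °C: 218 / (10.2 − 6.4) = 218 / 3.8 = 57.368 d.
At 17.3 °C: 218 / (17.3 − 6.4) = 218 / 10.9 = 20.000 d.
Difference = |57.368 − 20.000| = 37.368 ≈ 37.4 days.

37.4 days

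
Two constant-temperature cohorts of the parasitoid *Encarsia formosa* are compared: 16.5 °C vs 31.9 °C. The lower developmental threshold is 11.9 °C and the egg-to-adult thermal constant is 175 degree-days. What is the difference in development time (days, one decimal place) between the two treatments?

At 16.5 °C: 175 / (16.5 − 11.9) = 175 / 4.6 = 38.043 d.
At 31.9 °C: 175 / (31.9 − 11.9) = 175 / 20.0 = 8.750 d.
Difference = |38.043 − 8.750| = 29.293 ≈ 29.3 days.

29.3 days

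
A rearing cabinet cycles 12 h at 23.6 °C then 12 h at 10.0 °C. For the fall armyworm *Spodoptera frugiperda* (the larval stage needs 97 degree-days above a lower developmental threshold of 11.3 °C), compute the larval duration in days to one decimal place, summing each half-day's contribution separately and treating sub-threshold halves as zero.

Day half: max(0, 23.6 − 11.3) × 0.5 = 12.3 × 0.5 = 6.15 DD.
Night half: max(0, 10.0 − 11.3) × 0.5 = 0.0 × 0.5 = 0.00 DD.
Per 24 h: 6.15 DD/day.
Duration = 97 / 6.15 = 15.772 ≈ 15.8 days.

15.8 days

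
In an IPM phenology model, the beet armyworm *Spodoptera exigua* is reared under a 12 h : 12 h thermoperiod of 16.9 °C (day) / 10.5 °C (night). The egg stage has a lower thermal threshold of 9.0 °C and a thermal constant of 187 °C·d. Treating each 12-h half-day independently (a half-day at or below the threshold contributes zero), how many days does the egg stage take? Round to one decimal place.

Day half: max(0, 16.9 − 9.0) × 0.5 = 7.9 × 0.5 = 3.95 DD.
Night half: max(0, 10.5 − 9.0) × 0.5 = 1.5 × 0.5 = 0.75 DD.
Per 24 h: 4.70 DD/day.
Duration = 187 / 4.70 = 39.787 ≈ 39.8 days.

39.8 days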